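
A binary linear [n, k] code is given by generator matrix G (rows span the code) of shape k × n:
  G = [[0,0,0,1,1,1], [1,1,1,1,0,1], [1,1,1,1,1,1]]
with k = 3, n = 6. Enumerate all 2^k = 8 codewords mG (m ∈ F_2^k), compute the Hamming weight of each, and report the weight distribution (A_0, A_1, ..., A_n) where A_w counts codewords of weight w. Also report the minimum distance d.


Weight distribution: A_0 = 1, A_1 = 1, A_2 = 1, A_3 = 2, A_4 = 1, A_5 = 1, A_6 = 1. Minimum distance d = 1.

Enumerate all 2^3 = 8 messages m ∈ F_2^3.
For each, compute codeword c = mG in F_2^6, then tally its weight.
  m = 000 → c = 000000, weight = 0.
  m = 100 → c = 000111, weight = 3.
  m = 010 → c = 111101, weight = 5.
  m = 110 → c = 111010, weight = 4.
  m = 001 → c = 111111, weight = 6.
  m = 101 → c = 111000, weight = 3.
  m = 011 → c = 000010, weight = 1.
  m = 111 → c = 000101, weight = 2.
Tally weights:
  weight 0: 1 codewords.
  weight 1: 1 codewords.
  weight 2: 1 codewords.
  weight 3: 2 codewords.
  weight 4: 1 codewords.
  weight 5: 1 codewords.
  weight 6: 1 codewords.
Minimum distance d = smallest w > 0 with A_w > 0 = 1.
Sanity: Σ A_w = 8 = 2^3 = 8 ✓.


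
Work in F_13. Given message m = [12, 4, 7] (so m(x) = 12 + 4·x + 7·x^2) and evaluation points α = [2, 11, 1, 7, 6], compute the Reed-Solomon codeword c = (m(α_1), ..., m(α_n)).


c = [9, 6, 10, 6, 2]

Message polynomial: m(x) = 12 + 4·x + 7·x^2 (mod 13).
For each evaluation point α_i, compute m(α_i) mod 13:
  α_1 = 2: Horner steps 7 → 5 → 9, so m(2) = 9.
  α_2 = 11: Horner steps 7 → 3 → 6, so m(11) = 6.
  α_3 = 1: Horner steps 7 → 11 → 10, so m(1) = 10.
  α_4 = 7: Horner steps 7 → 1 → 6, so m(7) = 6.
  α_5 = 6: Horner steps 7 → 7 → 2, so m(6) = 2.
Codeword c = [9, 6, 10, 6, 2] ∈ F_13^5.


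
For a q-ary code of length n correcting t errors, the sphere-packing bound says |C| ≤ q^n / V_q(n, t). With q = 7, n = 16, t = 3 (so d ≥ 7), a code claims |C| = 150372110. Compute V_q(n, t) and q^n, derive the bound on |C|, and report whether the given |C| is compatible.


V_q(n, t) = 125377, q^n = 33232930569601, Hamming bound = 265064011, |C| = 150372110 ≤ bound (satisfied).

Step 1: Compute V_q(n, t) = Σ_{j=0}^3 C(n, j) (q−1)^j.
  j = 0: C(16,0)·(6)^0 = 1·1 = 1.
  j = 1: C(16,1)·(6)^1 = 16·6 = 96.
  j = 2: C(16,2)·(6)^2 = 120·36 = 4320.
  j = 3: C(16,3)·(6)^3 = 560·216 = 120960.
  V_q(n, t) = 1 + 96 + 4320 + 120960 = 125377.
Step 2: q^n = 7^16 = 33232930569601.
Step 3: Hamming bound ⌊q^n / V_q(n,t)⌋ = ⌊33232930569601/125377⌋ = 265064011.
Step 4: Compare |C| = 150372110 to 265064011: satisfied.
The claimed |C| lies below the Hamming bound.


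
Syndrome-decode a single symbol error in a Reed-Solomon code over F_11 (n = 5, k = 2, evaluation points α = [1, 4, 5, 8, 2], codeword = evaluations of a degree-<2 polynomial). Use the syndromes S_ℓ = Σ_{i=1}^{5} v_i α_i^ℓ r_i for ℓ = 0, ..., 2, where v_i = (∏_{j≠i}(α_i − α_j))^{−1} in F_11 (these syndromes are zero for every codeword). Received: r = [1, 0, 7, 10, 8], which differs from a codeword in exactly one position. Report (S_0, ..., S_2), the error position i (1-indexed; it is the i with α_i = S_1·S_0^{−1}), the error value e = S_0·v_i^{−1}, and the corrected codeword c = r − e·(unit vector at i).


S = (9, 6, 4), error at position 4, error magnitude e = 4, c = [1, 0, 7, 6, 8].

Step 1: column multipliers v_i = (∏_{j≠i}(α_i − α_j))^{−1} mod 11.
  i = 1 (α = 1): (1−4)(1−5)(1−8)(1−2) = (−3)·(−4)·(−7)·(−1) = 84 ≡ 7, so v_1 = 7^{−1} = 8 (mod 11).
  i = 2 (α = 4): (4−1)(4−5)(4−8)(4−2) = 3·(−1)·(−4)·2 = 24 ≡ 2, so v_2 = 2^{−1} = 6 (mod 11).
  i = 3 (α = 5): (5−1)(5−4)(5−8)(5−2) = 4·1·(−3)·3 = −36 ≡ 8, so v_3 = 8^{−1} = 7 (mod 11).
  i = 4 (α = 8): (8−1)(8−4)(8−5)(8−2) = 7·4·3·6 = 504 ≡ 9, so v_4 = 9^{−1} = 5 (mod 11).
  i = 5 (α = 2): (2−1)(2−4)(2−5)(2−8) = 1·(−2)·(−3)·(−6) = −36 ≡ 8, so v_5 = 8^{−1} = 7 (mod 11).
  v = [8, 6, 7, 5, 7].
Step 2: syndromes of r = [1, 0, 7, 10, 8] (all sums mod 11).
  S_0 = Σ v_i r_i = 8·1 + 6·0 + 7·7 + 5·10 + 7·8 = 163 ≡ 9.
  S_1 = Σ v_i α_i r_i = 8·1·1 + 6·4·0 + 7·5·7 + 5·8·10 + 7·2·8 = 765 ≡ 6.
  α_i^2 mod 11 = [1, 5, 3, 9, 4].
  S_2 = Σ v_i α_i^2 r_i = 8·1·1 + 6·5·0 + 7·3·7 + 5·9·10 + 7·4·8 = 829 ≡ 4.
  S = (9, 6, 4) ≠ 0, so r is not a codeword (an error is present).
Step 3: locate the error. For a single error e at position i, S_ℓ = v_i·e·α_i^ℓ, so α_err = S_1/S_0.
  S_0^{−1} = 9^{−1} = 5 (mod 11), so α_err = 6·5 = 30 ≡ 8 = α_4. Error position i = 4.
  Consistency check: S_2/S_1 = 4·2 = 8 ≡ 8 = α_err ✓ (single-error assumption holds).
Step 4: error magnitude e = S_0/v_4 = S_0·∏_{j≠4}(α_4 − α_j) = 9·9 = 81 ≡ 4 (mod 11).
Step 5: correct position 4: c_4 = r_4 − e = 10 − 4 ≡ 6 (mod 11). Hence c = [1, 0, 7, 6, 8].
  Check: interpolating c through the α_i gives m(x) = 5 + 7·x (degree < 2) with m(α_i) = c_i for every i, so c is indeed a codeword.


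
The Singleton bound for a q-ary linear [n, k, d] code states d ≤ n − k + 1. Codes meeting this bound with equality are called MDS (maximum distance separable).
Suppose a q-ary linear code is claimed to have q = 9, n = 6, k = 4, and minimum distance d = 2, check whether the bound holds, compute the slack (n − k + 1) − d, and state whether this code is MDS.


Singleton RHS = n − k + 1 = 3, slack = 1, bound satisfied, not MDS.

Singleton bound: d ≤ n − k + 1.
Here n = 6, k = 4, so n − k + 1 = 3.
Given d = 2, check d ≤ 3: YES.
Slack = (n − k + 1) − d = 1.
The code is NOT MDS (slack = 1 > 0).
Description: the claimed parameters are [6, 4, 2]_9; such a code would be non-MDS.


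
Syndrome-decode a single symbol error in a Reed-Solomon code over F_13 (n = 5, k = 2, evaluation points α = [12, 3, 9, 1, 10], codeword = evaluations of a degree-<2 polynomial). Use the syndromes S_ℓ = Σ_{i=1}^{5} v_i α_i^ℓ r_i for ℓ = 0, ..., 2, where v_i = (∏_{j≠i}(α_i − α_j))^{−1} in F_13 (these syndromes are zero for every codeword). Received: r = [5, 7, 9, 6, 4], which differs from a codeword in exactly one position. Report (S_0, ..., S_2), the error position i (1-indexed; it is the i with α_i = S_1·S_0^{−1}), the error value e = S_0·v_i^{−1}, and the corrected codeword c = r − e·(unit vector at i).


S = (12, 4, 10), error at position 3, error magnitude e = 12, c = [5, 7, 10, 6, 4].

Step 1: column multipliers v_i = (∏_{j≠i}(α_i − α_j))^{−1} mod 13.
  i = 1 (α = 12): (12−3)(12−9)(12−1)(12−10) = 9·3·11·2 = 594 ≡ 9, so v_1 = 9^{−1} = 3 (mod 13).
  i = 2 (α = 3): (3−12)(3−9)(3−1)(3−10) = (−9)·(−6)·2·(−7) = −756 ≡ 11, so v_2 = 11^{−1} = 6 (mod 13).
  i = 3 (α = 9): (9−12)(9−3)(9−1)(9−10) = (−3)·6·8·(−1) = 144 ≡ 1, so v_3 = 1^{−1} = 1 (mod 13).
  i = 4 (α = 1): (1−12)(1−3)(1−9)(1−10) = (−11)·(−2)·(−8)·(−9) = 1584 ≡ 11, so v_4 = 11^{−1} = 6 (mod 13).
  i = 5 (α = 10): (10−12)(10−3)(10−9)(10−1) = (−2)·7·1·9 = −126 ≡ 4, so v_5 = 4^{−1} = 10 (mod 13).
  v = [3, 6, 1, 6, 10].
Step 2: syndromes of r = [5, 7, 9, 6, 4] (all sums mod 13).
  S_0 = Σ v_i r_i = 3·5 + 6·7 + 1·9 + 6·6 + 10·4 = 142 ≡ 12.
  S_1 = Σ v_i α_i r_i = 3·12·5 + 6·3·7 + 1·9·9 + 6·1·6 + 10·10·4 = 823 ≡ 4.
  α_i^2 mod 13 = [1, 9, 3, 1, 9].
  S_2 = Σ v_i α_i^2 r_i = 3·1·5 + 6·9·7 + 1·3·9 + 6·1·6 + 10·9·4 = 816 ≡ 10.
  S = (12, 4, 10) ≠ 0, so r is not a codeword (an error is present).
Step 3: locate the error. For a single error e at position i, S_ℓ = v_i·e·α_i^ℓ, so α_err = S_1/S_0.
  S_0^{−1} = 12^{−1} = 12 (mod 13), so α_err = 4·12 = 48 ≡ 9 = α_3. Error position i = 3.
  Consistency check: S_2/S_1 = 10·10 = 100 ≡ 9 = α_err ✓ (single-error assumption holds).
Step 4: error magnitude e = S_0/v_3 = S_0·∏_{j≠3}(α_3 − α_j) = 12·1 = 12 ≡ 12 (mod 13).
Step 5: correct position 3: c_3 = r_3 − e = 9 − 12 ≡ 10 (mod 13). Hence c = [5, 7, 10, 6, 4].
  Check: interpolating c through the α_i gives m(x) = 12 + 7·x (degree < 2) with m(α_i) = c_i for every i, so c is indeed a codeword.


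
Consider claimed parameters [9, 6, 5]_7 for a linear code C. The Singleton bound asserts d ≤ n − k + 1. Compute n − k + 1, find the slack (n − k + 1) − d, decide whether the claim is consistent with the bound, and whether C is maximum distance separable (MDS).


Singleton RHS = n − k + 1 = 4, slack = -1, bound violated (no such code; not MDS).

Singleton bound: d ≤ n − k + 1.
Here n = 9, k = 6, so n − k + 1 = 4.
Given d = 5, check d ≤ 4: NO.
Slack = (n − k + 1) − d = -1.
The slack is negative: d = 5 exceeds n − k + 1 = 4 by 1, so the Singleton bound is violated and no linear [9, 6, 5]_7 code can exist. In particular it is not MDS (MDS requires d = n − k + 1 exactly).
Description: the claimed parameters are [9, 6, 5]_7; such a code would be impossible (violates the Singleton bound).


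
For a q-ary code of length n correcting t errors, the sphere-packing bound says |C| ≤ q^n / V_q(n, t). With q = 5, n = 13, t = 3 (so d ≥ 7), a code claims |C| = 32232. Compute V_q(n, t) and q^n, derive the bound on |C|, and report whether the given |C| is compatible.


V_q(n, t) = 19605, q^n = 1220703125, Hamming bound = 62264, |C| = 32232 ≤ bound (satisfied).

Step 1: Compute V_q(n, t) = Σ_{j=0}^3 C(n, j) (q−1)^j.
  j = 0: C(13,0)·(4)^0 = 1·1 = 1.
  j = 1: C(13,1)·(4)^1 = 13·4 = 52.
  j = 2: C(13,2)·(4)^2 = 78·16 = 1248.
  j = 3: C(13,3)·(4)^3 = 286·64 = 18304.
  V_q(n, t) = 1 + 52 + 1248 + 18304 = 19605.
Step 2: q^n = 5^13 = 1220703125.
Step 3: Hamming bound ⌊q^n / V_q(n,t)⌋ = ⌊1220703125/19605⌋ = 62264.
Step 4: Compare |C| = 32232 to 62264: satisfied.
The claimed |C| lies below the Hamming bound.


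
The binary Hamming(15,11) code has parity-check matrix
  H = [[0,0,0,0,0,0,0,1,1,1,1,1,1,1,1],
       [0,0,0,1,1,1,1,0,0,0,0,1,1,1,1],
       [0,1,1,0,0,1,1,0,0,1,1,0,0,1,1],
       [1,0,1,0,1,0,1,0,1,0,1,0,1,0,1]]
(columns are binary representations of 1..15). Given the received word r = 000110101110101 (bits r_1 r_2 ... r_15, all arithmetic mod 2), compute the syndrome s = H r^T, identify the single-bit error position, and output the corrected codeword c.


s = (1, 1, 0, 0)^T, error position = 12, corrected codeword c = 000110101111101

Compute s = H r^T mod 2 one row at a time:
  s_1 = 0 + 1 + 1 + 1 + 0 + 1 + 0 + 1 = 5 ≡ 1 (mod 2).
  s_2 = 1 + 1 + 0 + 1 + 0 + 1 + 0 + 1 = 5 ≡ 1 (mod 2).
  s_3 = 0 + 0 + 0 + 1 + 1 + 1 + 0 + 1 = 4 ≡ 0 (mod 2).
  s_4 = 0 + 0 + 1 + 1 + 1 + 1 + 1 + 1 = 6 ≡ 0 (mod 2).
s = (1, 1, 0, 0)^T — this equals column 12 of H (binary 1100), so error is at position 12.
Correct: flip bit 12 of r = 000110101110101 to get c = 000110101111101.


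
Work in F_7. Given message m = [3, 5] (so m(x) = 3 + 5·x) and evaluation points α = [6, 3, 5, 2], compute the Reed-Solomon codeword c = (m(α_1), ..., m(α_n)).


c = [5, 4, 0, 6]

Message polynomial: m(x) = 3 + 5·x (mod 7).
For each evaluation point α_i, compute m(α_i) mod 7:
  α_1 = 6: Horner steps 5 → 5, so m(6) = 5.
  α_2 = 3: Horner steps 5 → 4, so m(3) = 4.
  α_3 = 5: Horner steps 5 → 0, so m(5) = 0.
  α_4 = 2: Horner steps 5 → 6, so m(2) = 6.
Codeword c = [5, 4, 0, 6] ∈ F_7^4.


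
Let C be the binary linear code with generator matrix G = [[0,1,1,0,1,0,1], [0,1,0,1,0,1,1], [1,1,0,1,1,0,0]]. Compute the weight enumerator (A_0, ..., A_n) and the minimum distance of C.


Weight distribution: A_0 = 1, A_4 = 7. Minimum distance d = 4.

Enumerate all 2^3 = 8 messages m ∈ F_2^3.
For each, compute codeword c = mG in F_2^7, then tally its weight.
  m = 000 → c = 0000000, weight = 0.
  m = 100 → c = 0110101, weight = 4.
  m = 010 → c = 0101011, weight = 4.
  m = 110 → c = 0011110, weight = 4.
  m = 001 → c = 1101100, weight = 4.
  m = 101 → c = 1011001, weight = 4.
  m = 011 → c = 1000111, weight = 4.
  m = 111 → c = 1110010, weight = 4.
Tally weights:
  weight 0: 1 codewords.
  weight 4: 7 codewords.
Minimum distance d = smallest w > 0 with A_w > 0 = 4.
Sanity: Σ A_w = 8 = 2^3 = 8 ✓.


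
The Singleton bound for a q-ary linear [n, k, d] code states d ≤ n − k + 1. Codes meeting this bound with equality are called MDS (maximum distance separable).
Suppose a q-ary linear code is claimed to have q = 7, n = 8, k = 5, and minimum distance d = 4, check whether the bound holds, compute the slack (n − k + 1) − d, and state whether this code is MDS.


Singleton RHS = n − k + 1 = 4, slack = 0, bound satisfied, MDS.

Singleton bound: d ≤ n − k + 1.
Here n = 8, k = 5, so n − k + 1 = 4.
Given d = 4, check d ≤ 4: YES.
Slack = (n − k + 1) − d = 0.
The code is MDS (slack = 0).
Description: the claimed parameters are [8, 5, 4]_7; such a code would be MDS (meets Singleton bound).


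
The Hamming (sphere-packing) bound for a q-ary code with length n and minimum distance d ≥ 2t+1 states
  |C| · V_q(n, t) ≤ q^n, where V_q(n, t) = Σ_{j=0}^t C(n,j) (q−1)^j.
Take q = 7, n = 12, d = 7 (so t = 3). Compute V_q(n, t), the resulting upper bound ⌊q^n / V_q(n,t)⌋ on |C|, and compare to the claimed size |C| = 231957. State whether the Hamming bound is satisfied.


V_q(n, t) = 49969, q^n = 13841287201, Hamming bound = 276997, |C| = 231957 ≤ bound (satisfied).

Step 1: Compute V_q(n, t) = Σ_{j=0}^3 C(n, j) (q−1)^j.
  j = 0: C(12,0)·(6)^0 = 1·1 = 1.
  j = 1: C(12,1)·(6)^1 = 12·6 = 72.
  j = 2: C(12,2)·(6)^2 = 66·36 = 2376.
  j = 3: C(12,3)·(6)^3 = 220·216 = 47520.
  V_q(n, t) = 1 + 72 + 2376 + 47520 = 49969.
Step 2: q^n = 7^12 = 13841287201.
Step 3: Hamming bound ⌊q^n / V_q(n,t)⌋ = ⌊13841287201/49969⌋ = 276997.
Step 4: Compare |C| = 231957 to 276997: satisfied.
The claimed |C| lies below the Hamming bound.


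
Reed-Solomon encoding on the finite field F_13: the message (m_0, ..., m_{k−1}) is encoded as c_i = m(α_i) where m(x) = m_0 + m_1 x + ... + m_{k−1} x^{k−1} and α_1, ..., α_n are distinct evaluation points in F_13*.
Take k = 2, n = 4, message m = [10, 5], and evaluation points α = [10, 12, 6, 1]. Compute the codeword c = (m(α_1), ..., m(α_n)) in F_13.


c = [8, 5, 1, 2]

Message polynomial: m(x) = 10 + 5·x (mod 13).
For each evaluation point α_i, compute m(α_i) mod 13:
  α_1 = 10: Horner steps 5 → 8, so m(10) = 8.
  α_2 = 12: Horner steps 5 → 5, so m(12) = 5.
  α_3 = 6: Horner steps 5 → 1, so m(6) = 1.
  α_4 = 1: Horner steps 5 → 2, so m(1) = 2.
Codeword c = [8, 5, 1, 2] ∈ F_13^4.


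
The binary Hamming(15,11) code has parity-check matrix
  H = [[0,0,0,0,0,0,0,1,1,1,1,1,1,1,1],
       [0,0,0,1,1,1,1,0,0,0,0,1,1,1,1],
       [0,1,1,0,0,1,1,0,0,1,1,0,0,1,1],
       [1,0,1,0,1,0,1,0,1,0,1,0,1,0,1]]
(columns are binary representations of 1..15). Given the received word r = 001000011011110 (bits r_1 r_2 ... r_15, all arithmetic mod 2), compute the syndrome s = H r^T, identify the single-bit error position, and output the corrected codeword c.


s = (0, 1, 1, 0)^T, error position = 6, corrected codeword c = 001001011011110

Compute s = H r^T mod 2 one row at a time:
  s_1 = 1 + 1 + 0 + 1 + 1 + 1 + 1 + 0 = 6 ≡ 0 (mod 2).
  s_2 = 0 + 0 + 0 + 0 + 1 + 1 + 1 + 0 = 3 ≡ 1 (mod 2).
  s_3 = 0 + 1 + 0 + 0 + 0 + 1 + 1 + 0 = 3 ≡ 1 (mod 2).
  s_4 = 0 + 1 + 0 + 0 + 1 + 1 + 1 + 0 = 4 ≡ 0 (mod 2).
s = (0, 1, 1, 0)^T — this equals column 6 of H (binary 0110), so error is at position 6.
Correct: flip bit 6 of r = 001000011011110 to get c = 001001011011110.


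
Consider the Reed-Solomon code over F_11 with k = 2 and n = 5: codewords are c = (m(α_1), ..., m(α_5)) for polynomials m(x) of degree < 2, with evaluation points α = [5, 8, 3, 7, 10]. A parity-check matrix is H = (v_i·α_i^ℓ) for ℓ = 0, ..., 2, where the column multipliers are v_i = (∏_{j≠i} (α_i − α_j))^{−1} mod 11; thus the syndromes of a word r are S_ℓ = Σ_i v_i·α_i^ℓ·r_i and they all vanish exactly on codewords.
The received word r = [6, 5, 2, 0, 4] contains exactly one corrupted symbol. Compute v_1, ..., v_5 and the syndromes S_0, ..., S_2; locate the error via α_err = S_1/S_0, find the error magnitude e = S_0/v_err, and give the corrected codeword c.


S = (10, 6, 8), error at position 1, error magnitude e = 5, c = [1, 5, 2, 0, 4].

Step 1: column multipliers v_i = (∏_{j≠i}(α_i − α_j))^{−1} mod 11.
  i = 1 (α = 5): (5−8)(5−3)(5−7)(5−10) = (−3)·2·(−2)·(−5) = −60 ≡ 6, so v_1 = 6^{−1} = 2 (mod 11).
  i = 2 (α = 8): (8−5)(8−3)(8−7)(8−10) = 3·5·1·(−2) = −30 ≡ 3, so v_2 = 3^{−1} = 4 (mod 11).
  i = 3 (α = 3): (3−5)(3−8)(3−7)(3−10) = (−2)·(−5)·(−4)·(−7) = 280 ≡ 5, so v_3 = 5^{−1} = 9 (mod 11).
  i = 4 (α = 7): (7−5)(7−8)(7−3)(7−10) = 2·(−1)·4·(−3) = 24 ≡ 2, so v_4 = 2^{−1} = 6 (mod 11).
  i = 5 (α = 10): (10−5)(10−8)(10−3)(10−7) = 5·2·7·3 = 210 ≡ 1, so v_5 = 1^{−1} = 1 (mod 11).
  v = [2, 4, 9, 6, 1].
Step 2: syndromes of r = [6, 5, 2, 0, 4] (all sums mod 11).
  S_0 = Σ v_i r_i = 2·6 + 4·5 + 9·2 + 6·0 + 1·4 = 54 ≡ 10.
  S_1 = Σ v_i α_i r_i = 2·5·6 + 4·8·5 + 9·3·2 + 6·7·0 + 1·10·4 = 314 ≡ 6.
  α_i^2 mod 11 = [3, 9, 9, 5, 1].
  S_2 = Σ v_i α_i^2 r_i = 2·3·6 + 4·9·5 + 9·9·2 + 6·5·0 + 1·1·4 = 382 ≡ 8.
  S = (10, 6, 8) ≠ 0, so r is not a codeword (an error is present).
Step 3: locate the error. For a single error e at position i, S_ℓ = v_i·e·α_i^ℓ, so α_err = S_1/S_0.
  S_0^{−1} = 10^{−1} = 10 (mod 11), so α_err = 6·10 = 60 ≡ 5 = α_1. Error position i = 1.
  Consistency check: S_2/S_1 = 8·2 = 16 ≡ 5 = α_err ✓ (single-error assumption holds).
Step 4: error magnitude e = S_0/v_1 = S_0·∏_{j≠1}(α_1 − α_j) = 10·6 = 60 ≡ 5 (mod 11).
Step 5: correct position 1: c_1 = r_1 − e = 6 − 5 ≡ 1 (mod 11). Hence c = [1, 5, 2, 0, 4].
  Check: interpolating c through the α_i gives m(x) = 9 + 5·x (degree < 2) with m(α_i) = c_i for every i, so c is indeed a codeword.


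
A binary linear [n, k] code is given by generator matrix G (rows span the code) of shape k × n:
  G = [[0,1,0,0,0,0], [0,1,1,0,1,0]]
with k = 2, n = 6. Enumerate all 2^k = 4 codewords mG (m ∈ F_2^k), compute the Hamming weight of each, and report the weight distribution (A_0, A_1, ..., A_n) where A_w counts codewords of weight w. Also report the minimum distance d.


Weight distribution: A_0 = 1, A_1 = 1, A_2 = 1, A_3 = 1. Minimum distance d = 1.

Enumerate all 2^2 = 4 messages m ∈ F_2^2.
For each, compute codeword c = mG in F_2^6, then tally its weight.
  m = 00 → c = 000000, weight = 0.
  m = 10 → c = 010000, weight = 1.
  m = 01 → c = 011010, weight = 3.
  m = 11 → c = 001010, weight = 2.
Tally weights:
  weight 0: 1 codewords.
  weight 1: 1 codewords.
  weight 2: 1 codewords.
  weight 3: 1 codewords.
Minimum distance d = smallest w > 0 with A_w > 0 = 1.
Sanity: Σ A_w = 4 = 2^2 = 4 ✓.


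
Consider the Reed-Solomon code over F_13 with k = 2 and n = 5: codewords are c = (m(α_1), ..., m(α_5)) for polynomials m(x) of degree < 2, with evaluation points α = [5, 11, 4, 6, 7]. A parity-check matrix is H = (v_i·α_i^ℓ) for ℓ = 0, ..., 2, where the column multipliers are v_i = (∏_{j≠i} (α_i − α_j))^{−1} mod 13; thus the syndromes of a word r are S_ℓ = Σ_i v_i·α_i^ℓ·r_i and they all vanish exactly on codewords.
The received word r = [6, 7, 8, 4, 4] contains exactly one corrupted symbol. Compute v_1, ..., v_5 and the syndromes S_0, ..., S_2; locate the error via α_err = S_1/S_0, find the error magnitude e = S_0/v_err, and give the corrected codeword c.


S = (1, 7, 10), error at position 5, error magnitude e = 2, c = [6, 7, 8, 4, 2].

Step 1: column multipliers v_i = (∏_{j≠i}(α_i − α_j))^{−1} mod 13.
  i = 1 (α = 5): (5−11)(5−4)(5−6)(5−7) = (−6)·1·(−1)·(−2) = −12 ≡ 1, so v_1 = 1^{−1} = 1 (mod 13).
  i = 2 (α = 11): (11−5)(11−4)(11−6)(11−7) = 6·7·5·4 = 840 ≡ 8, so v_2 = 8^{−1} = 5 (mod 13).
  i = 3 (α = 4): (4−5)(4−11)(4−6)(4−7) = (−1)·(−7)·(−2)·(−3) = 42 ≡ 3, so v_3 = 3^{−1} = 9 (mod 13).
  i = 4 (α = 6): (6−5)(6−11)(6−4)(6−7) = 1·(−5)·2·(−1) = 10 ≡ 10, so v_4 = 10^{−1} = 4 (mod 13).
  i = 5 (α = 7): (7−5)(7−11)(7−4)(7−6) = 2·(−4)·3·1 = −24 ≡ 2, so v_5 = 2^{−1} = 7 (mod 13).
  v = [1, 5, 9, 4, 7].
Step 2: syndromes of r = [6, 7, 8, 4, 4] (all sums mod 13).
  S_0 = Σ v_i r_i = 1·6 + 5·7 + 9·8 + 4·4 + 7·4 = 157 ≡ 1.
  S_1 = Σ v_i α_i r_i = 1·5·6 + 5·11·7 + 9·4·8 + 4·6·4 + 7·7·4 = 995 ≡ 7.
  α_i^2 mod 13 = [12, 4, 3, 10, 10].
  S_2 = Σ v_i α_i^2 r_i = 1·12·6 + 5·4·7 + 9·3·8 + 4·10·4 + 7·10·4 = 868 ≡ 10.
  S = (1, 7, 10) ≠ 0, so r is not a codeword (an error is present).
Step 3: locate the error. For a single error e at position i, S_ℓ = v_i·e·α_i^ℓ, so α_err = S_1/S_0.
  S_0^{−1} = 1^{−1} = 1 (mod 13), so α_err = 7·1 = 7 ≡ 7 = α_5. Error position i = 5.
  Consistency check: S_2/S_1 = 10·2 = 20 ≡ 7 = α_err ✓ (single-error assumption holds).
Step 4: error magnitude e = S_0/v_5 = S_0·∏_{j≠5}(α_5 − α_j) = 1·2 = 2 ≡ 2 (mod 13).
Step 5: correct position 5: c_5 = r_5 − e = 4 − 2 ≡ 2 (mod 13). Hence c = [6, 7, 8, 4, 2].
  Check: interpolating c through the α_i gives m(x) = 3 + 11·x (degree < 2) with m(α_i) = c_i for every i, so c is indeed a codeword.


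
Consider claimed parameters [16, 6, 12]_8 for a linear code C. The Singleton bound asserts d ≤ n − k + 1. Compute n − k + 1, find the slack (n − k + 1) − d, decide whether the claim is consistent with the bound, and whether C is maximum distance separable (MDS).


Singleton RHS = n − k + 1 = 11, slack = -1, bound violated (no such code; not MDS).

Singleton bound: d ≤ n − k + 1.
Here n = 16, k = 6, so n − k + 1 = 11.
Given d = 12, check d ≤ 11: NO.
Slack = (n − k + 1) − d = -1.
The slack is negative: d = 12 exceeds n − k + 1 = 11 by 1, so the Singleton bound is violated and no linear [16, 6, 12]_8 code can exist. In particular it is not MDS (MDS requires d = n − k + 1 exactly).
Description: the claimed parameters are [16, 6, 12]_8; such a code would be impossible (violates the Singleton bound).


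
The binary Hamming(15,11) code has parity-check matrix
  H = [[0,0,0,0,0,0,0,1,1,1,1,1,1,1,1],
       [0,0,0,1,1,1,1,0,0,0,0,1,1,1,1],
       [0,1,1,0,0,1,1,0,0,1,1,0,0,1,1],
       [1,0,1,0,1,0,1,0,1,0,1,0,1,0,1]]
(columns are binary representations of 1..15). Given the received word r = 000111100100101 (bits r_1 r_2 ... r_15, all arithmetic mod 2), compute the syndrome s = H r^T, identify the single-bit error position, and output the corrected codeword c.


s = (1, 0, 0, 0)^T, error position = 8, corrected codeword c = 000111110100101

Compute s = H r^T mod 2 one row at a time:
  s_1 = 0 + 0 + 1 + 0 + 0 + 1 + 0 + 1 = 3 ≡ 1 (mod 2).
  s_2 = 1 + 1 + 1 + 1 + 0 + 1 + 0 + 1 = 6 ≡ 0 (mod 2).
  s_3 = 0 + 0 + 1 + 1 + 1 + 0 + 0 + 1 = 4 ≡ 0 (mod 2).
  s_4 = 0 + 0 + 1 + 1 + 0 + 0 + 1 + 1 = 4 ≡ 0 (mod 2).
s = (1, 0, 0, 0)^T — this equals column 8 of H (binary 1000), so error is at position 8.
Correct: flip bit 8 of r = 000111100100101 to get c = 000111110100101.


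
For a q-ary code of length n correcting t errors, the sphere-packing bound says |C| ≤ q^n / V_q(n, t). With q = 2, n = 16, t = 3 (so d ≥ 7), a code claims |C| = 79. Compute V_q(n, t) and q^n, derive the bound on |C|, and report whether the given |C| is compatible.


V_q(n, t) = 697, q^n = 65536, Hamming bound = 94, |C| = 79 ≤ bound (satisfied).

Step 1: Compute V_q(n, t) = Σ_{j=0}^3 C(n, j) (q−1)^j.
  j = 0: C(16,0)·(1)^0 = 1·1 = 1.
  j = 1: C(16,1)·(1)^1 = 16·1 = 16.
  j = 2: C(16,2)·(1)^2 = 120·1 = 120.
  j = 3: C(16,3)·(1)^3 = 560·1 = 560.
  V_q(n, t) = 1 + 16 + 120 + 560 = 697.
Step 2: q^n = 2^16 = 65536.
Step 3: Hamming bound ⌊q^n / V_q(n,t)⌋ = ⌊65536/697⌋ = 94.
Step 4: Compare |C| = 79 to 94: satisfied.
The claimed |C| lies below the Hamming bound.


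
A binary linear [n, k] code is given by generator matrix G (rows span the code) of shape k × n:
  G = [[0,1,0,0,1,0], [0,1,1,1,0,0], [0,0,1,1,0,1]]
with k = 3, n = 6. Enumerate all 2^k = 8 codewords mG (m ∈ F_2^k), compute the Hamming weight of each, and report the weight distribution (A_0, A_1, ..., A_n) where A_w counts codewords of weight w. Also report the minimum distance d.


Weight distribution: A_0 = 1, A_2 = 3, A_3 = 3, A_5 = 1. Minimum distance d = 2.

Enumerate all 2^3 = 8 messages m ∈ F_2^3.
For each, compute codeword c = mG in F_2^6, then tally its weight.
  m = 000 → c = 000000, weight = 0.
  m = 100 → c = 010010, weight = 2.
  m = 010 → c = 011100, weight = 3.
  m = 110 → c = 001110, weight = 3.
  m = 001 → c = 001101, weight = 3.
  m = 101 → c = 011111, weight = 5.
  m = 011 → c = 010001, weight = 2.
  m = 111 → c = 000011, weight = 2.
Tally weights:
  weight 0: 1 codewords.
  weight 2: 3 codewords.
  weight 3: 3 codewords.
  weight 5: 1 codewords.
Minimum distance d = smallest w > 0 with A_w > 0 = 2.
Sanity: Σ A_w = 8 = 2^3 = 8 ✓.


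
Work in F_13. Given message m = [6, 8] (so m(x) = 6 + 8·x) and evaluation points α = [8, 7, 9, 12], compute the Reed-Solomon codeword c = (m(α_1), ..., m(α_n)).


c = [5, 10, 0, 11]

Message polynomial: m(x) = 6 + 8·x (mod 13).
For each evaluation point α_i, compute m(α_i) mod 13:
  α_1 = 8: Horner steps 8 → 5, so m(8) = 5.
  α_2 = 7: Horner steps 8 → 10, so m(7) = 10.
  α_3 = 9: Horner steps 8 → 0, so m(9) = 0.
  α_4 = 12: Horner steps 8 → 11, so m(12) = 11.
Codeword c = [5, 10, 0, 11] ∈ F_13^4.


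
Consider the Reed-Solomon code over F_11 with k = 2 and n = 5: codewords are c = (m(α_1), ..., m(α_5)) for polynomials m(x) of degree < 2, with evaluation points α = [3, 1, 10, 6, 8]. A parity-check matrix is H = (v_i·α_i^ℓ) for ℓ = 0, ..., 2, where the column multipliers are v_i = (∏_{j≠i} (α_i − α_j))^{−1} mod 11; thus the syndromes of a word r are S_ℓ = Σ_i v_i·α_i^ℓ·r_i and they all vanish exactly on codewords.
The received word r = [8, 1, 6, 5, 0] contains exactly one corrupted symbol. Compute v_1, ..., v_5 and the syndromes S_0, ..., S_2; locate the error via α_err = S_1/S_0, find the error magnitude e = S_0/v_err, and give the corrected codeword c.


S = (10, 8, 2), error at position 1, error magnitude e = 1, c = [7, 1, 6, 5, 0].

Step 1: column multipliers v_i = (∏_{j≠i}(α_i − α_j))^{−1} mod 11.
  i = 1 (α = 3): (3−1)(3−10)(3−6)(3−8) = 2·(−7)·(−3)·(−5) = −210 ≡ 10, so v_1 = 10^{−1} = 10 (mod 11).
  i = 2 (α = 1): (1−3)(1−10)(1−6)(1−8) = (−2)·(−9)·(−5)·(−7) = 630 ≡ 3, so v_2 = 3^{−1} = 4 (mod 11).
  i = 3 (α = 10): (10−3)(10−1)(10−6)(10−8) = 7·9·4·2 = 504 ≡ 9, so v_3 = 9^{−1} = 5 (mod 11).
  i = 4 (α = 6): (6−3)(6−1)(6−10)(6−8) = 3·5·(−4)·(−2) = 120 ≡ 10, so v_4 = 10^{−1} = 10 (mod 11).
  i = 5 (α = 8): (8−3)(8−1)(8−10)(8−6) = 5·7·(−2)·2 = −140 ≡ 3, so v_5 = 3^{−1} = 4 (mod 11).
  v = [10, 4, 5, 10, 4].
Step 2: syndromes of r = [8, 1, 6, 5, 0] (all sums mod 11).
  S_0 = Σ v_i r_i = 10·8 + 4·1 + 5·6 + 10·5 + 4·0 = 164 ≡ 10.
  S_1 = Σ v_i α_i r_i = 10·3·8 + 4·1·1 + 5·10·6 + 10·6·5 + 4·8·0 = 844 ≡ 8.
  α_i^2 mod 11 = [9, 1, 1, 3, 9].
  S_2 = Σ v_i α_i^2 r_i = 10·9·8 + 4·1·1 + 5·1·6 + 10·3·5 + 4·9·0 = 904 ≡ 2.
  S = (10, 8, 2) ≠ 0, so r is not a codeword (an error is present).
Step 3: locate the error. For a single error e at position i, S_ℓ = v_i·e·α_i^ℓ, so α_err = S_1/S_0.
  S_0^{−1} = 10^{−1} = 10 (mod 11), so α_err = 8·10 = 80 ≡ 3 = α_1. Error position i = 1.
  Consistency check: S_2/S_1 = 2·7 = 14 ≡ 3 = α_err ✓ (single-error assumption holds).
Step 4: error magnitude e = S_0/v_1 = S_0·∏_{j≠1}(α_1 − α_j) = 10·10 = 100 ≡ 1 (mod 11).
Step 5: correct position 1: c_1 = r_1 − e = 8 − 1 ≡ 7 (mod 11). Hence c = [7, 1, 6, 5, 0].
  Check: interpolating c through the α_i gives m(x) = 9 + 3·x (degree < 2) with m(α_i) = c_i for every i, so c is indeed a codeword.


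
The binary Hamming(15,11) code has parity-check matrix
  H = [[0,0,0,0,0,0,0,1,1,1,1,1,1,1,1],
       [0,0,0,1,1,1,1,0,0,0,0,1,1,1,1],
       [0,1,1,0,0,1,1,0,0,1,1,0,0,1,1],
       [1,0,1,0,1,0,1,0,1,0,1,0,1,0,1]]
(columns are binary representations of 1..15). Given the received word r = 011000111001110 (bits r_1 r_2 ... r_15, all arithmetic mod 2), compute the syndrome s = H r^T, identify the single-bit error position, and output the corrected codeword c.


s = (1, 0, 0, 0)^T, error position = 8, corrected codeword c = 011000101001110

Compute s = H r^T mod 2 one row at a time:
  s_1 = 1 + 1 + 0 + 0 + 1 + 1 + 1 + 0 = 5 ≡ 1 (mod 2).
  s_2 = 0 + 0 + 0 + 1 + 1 + 1 + 1 + 0 = 4 ≡ 0 (mod 2).
  s_3 = 1 + 1 + 0 + 1 + 0 + 0 + 1 + 0 = 4 ≡ 0 (mod 2).
  s_4 = 0 + 1 + 0 + 1 + 1 + 0 + 1 + 0 = 4 ≡ 0 (mod 2).
s = (1, 0, 0, 0)^T — this equals column 8 of H (binary 1000), so error is at position 8.
Correct: flip bit 8 of r = 011000111001110 to get c = 011000101001110.


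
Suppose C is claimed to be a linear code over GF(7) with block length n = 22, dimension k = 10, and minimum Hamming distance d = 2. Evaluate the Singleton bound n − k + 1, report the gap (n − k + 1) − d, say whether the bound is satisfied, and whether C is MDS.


Singleton RHS = n − k + 1 = 13, slack = 11, bound satisfied, not MDS.

Singleton bound: d ≤ n − k + 1.
Here n = 22, k = 10, so n − k + 1 = 13.
Given d = 2, check d ≤ 13: YES.
Slack = (n − k + 1) − d = 11.
The code is NOT MDS (slack = 11 > 0).
Description: the claimed parameters are [22, 10, 2]_7; such a code would be non-MDS.


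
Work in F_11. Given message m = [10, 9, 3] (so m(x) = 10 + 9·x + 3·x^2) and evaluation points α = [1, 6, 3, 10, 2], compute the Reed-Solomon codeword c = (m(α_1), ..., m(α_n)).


c = [0, 7, 9, 4, 7]

Message polynomial: m(x) = 10 + 9·x + 3·x^2 (mod 11).
For each evaluation point α_i, compute m(α_i) mod 11:
  α_1 = 1: Horner steps 3 → 1 → 0, so m(1) = 0.
  α_2 = 6: Horner steps 3 → 5 → 7, so m(6) = 7.
  α_3 = 3: Horner steps 3 → 7 → 9, so m(3) = 9.
  α_4 = 10: Horner steps 3 → 6 → 4, so m(10) = 4.
  α_5 = 2: Horner steps 3 → 4 → 7, so m(2) = 7.
Codeword c = [0, 7, 9, 4, 7] ∈ F_11^5.


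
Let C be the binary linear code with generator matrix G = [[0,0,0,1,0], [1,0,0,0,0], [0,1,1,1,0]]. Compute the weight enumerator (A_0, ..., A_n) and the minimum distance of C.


Weight distribution: A_0 = 1, A_1 = 2, A_2 = 2, A_3 = 2, A_4 = 1. Minimum distance d = 1.

Enumerate all 2^3 = 8 messages m ∈ F_2^3.
For each, compute codeword c = mG in F_2^5, then tally its weight.
  m = 000 → c = 00000, weight = 0.
  m = 100 → c = 00010, weight = 1.
  m = 010 → c = 10000, weight = 1.
  m = 110 → c = 10010, weight = 2.
  m = 001 → c = 01110, weight = 3.
  m = 101 → c = 01100, weight = 2.
  m = 011 → c = 11110, weight = 4.
  m = 111 → c = 11100, weight = 3.
Tally weights:
  weight 0: 1 codewords.
  weight 1: 2 codewords.
  weight 2: 2 codewords.
  weight 3: 2 codewords.
  weight 4: 1 codewords.
Minimum distance d = smallest w > 0 with A_w > 0 = 1.
Sanity: Σ A_w = 8 = 2^3 = 8 ✓.


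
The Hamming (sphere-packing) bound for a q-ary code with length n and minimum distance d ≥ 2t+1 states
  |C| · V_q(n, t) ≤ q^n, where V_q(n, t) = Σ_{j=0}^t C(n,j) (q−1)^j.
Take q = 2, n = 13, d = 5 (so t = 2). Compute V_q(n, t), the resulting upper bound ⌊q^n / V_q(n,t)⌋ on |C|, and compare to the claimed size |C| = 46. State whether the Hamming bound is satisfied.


V_q(n, t) = 92, q^n = 8192, Hamming bound = 89, |C| = 46 ≤ bound (satisfied).

Step 1: Compute V_q(n, t) = Σ_{j=0}^2 C(n, j) (q−1)^j.
  j = 0: C(13,0)·(1)^0 = 1·1 = 1.
  j = 1: C(13,1)·(1)^1 = 13·1 = 13.
  j = 2: C(13,2)·(1)^2 = 78·1 = 78.
  V_q(n, t) = 1 + 13 + 78 = 92.
Step 2: q^n = 2^13 = 8192.
Step 3: Hamming bound ⌊q^n / V_q(n,t)⌋ = ⌊8192/92⌋ = 89.
Step 4: Compare |C| = 46 to 89: satisfied.
The claimed |C| lies below the Hamming bound.


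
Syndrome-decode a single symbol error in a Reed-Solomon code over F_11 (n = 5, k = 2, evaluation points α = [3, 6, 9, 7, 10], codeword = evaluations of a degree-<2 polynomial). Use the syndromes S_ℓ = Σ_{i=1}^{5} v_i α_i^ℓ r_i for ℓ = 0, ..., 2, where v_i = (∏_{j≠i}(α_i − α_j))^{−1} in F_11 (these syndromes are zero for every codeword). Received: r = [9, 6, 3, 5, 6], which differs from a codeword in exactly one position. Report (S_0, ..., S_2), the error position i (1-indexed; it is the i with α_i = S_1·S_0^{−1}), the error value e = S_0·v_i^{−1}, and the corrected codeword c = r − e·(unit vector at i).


S = (10, 1, 10), error at position 5, error magnitude e = 4, c = [9, 6, 3, 5, 2].

Step 1: column multipliers v_i = (∏_{j≠i}(α_i − α_j))^{−1} mod 11.
  i = 1 (α = 3): (3−6)(3−9)(3−7)(3−10) = (−3)·(−6)·(−4)·(−7) = 504 ≡ 9, so v_1 = 9^{−1} = 5 (mod 11).
  i = 2 (α = 6): (6−3)(6−9)(6−7)(6−10) = 3·(−3)·(−1)·(−4) = −36 ≡ 8, so v_2 = 8^{−1} = 7 (mod 11).
  i = 3 (α = 9): (9−3)(9−6)(9−7)(9−10) = 6·3·2·(−1) = −36 ≡ 8, so v_3 = 8^{−1} = 7 (mod 11).
  i = 4 (α = 7): (7−3)(7−6)(7−9)(7−10) = 4·1·(−2)·(−3) = 24 ≡ 2, so v_4 = 2^{−1} = 6 (mod 11).
  i = 5 (α = 10): (10−3)(10−6)(10−9)(10−7) = 7·4·1·3 = 84 ≡ 7, so v_5 = 7^{−1} = 8 (mod 11).
  v = [5, 7, 7, 6, 8].
Step 2: syndromes of r = [9, 6, 3, 5, 6] (all sums mod 11).
  S_0 = Σ v_i r_i = 5·9 + 7·6 + 7·3 + 6·5 + 8·6 = 186 ≡ 10.
  S_1 = Σ v_i α_i r_i = 5·3·9 + 7·6·6 + 7·9·3 + 6·7·5 + 8·10·6 = 1266 ≡ 1.
  α_i^2 mod 11 = [9, 3, 4, 5, 1].
  S_2 = Σ v_i α_i^2 r_i = 5·9·9 + 7·3·6 + 7·4·3 + 6·5·5 + 8·1·6 = 813 ≡ 10.
  S = (10, 1, 10) ≠ 0, so r is not a codeword (an error is present).
Step 3: locate the error. For a single error e at position i, S_ℓ = v_i·e·α_i^ℓ, so α_err = S_1/S_0.
  S_0^{−1} = 10^{−1} = 10 (mod 11), so α_err = 1·10 = 10 ≡ 10 = α_5. Error position i = 5.
  Consistency check: S_2/S_1 = 10·1 = 10 ≡ 10 = α_err ✓ (single-error assumption holds).
Step 4: error magnitude e = S_0/v_5 = S_0·∏_{j≠5}(α_5 − α_j) = 10·7 = 70 ≡ 4 (mod 11).
Step 5: correct position 5: c_5 = r_5 − e = 6 − 4 ≡ 2 (mod 11). Hence c = [9, 6, 3, 5, 2].
  Check: interpolating c through the α_i gives m(x) = 1 + 10·x (degree < 2) with m(α_i) = c_i for every i, so c is indeed a codeword.


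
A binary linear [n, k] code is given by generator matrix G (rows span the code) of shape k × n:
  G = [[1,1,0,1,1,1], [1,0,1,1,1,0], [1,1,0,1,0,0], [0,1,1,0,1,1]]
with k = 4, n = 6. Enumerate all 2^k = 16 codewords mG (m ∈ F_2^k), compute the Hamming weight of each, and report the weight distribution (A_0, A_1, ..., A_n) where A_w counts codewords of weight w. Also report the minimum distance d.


Weight distribution: A_0 = 1, A_1 = 2, A_2 = 2, A_3 = 4, A_4 = 5, A_5 = 2. Minimum distance d = 1.

Enumerate all 2^4 = 16 messages m ∈ F_2^4.
For each, compute codeword c = mG in F_2^6, then tally its weight.
  m = 0000 → c = 000000, weight = 0.
  m = 1000 → c = 110111, weight = 5.
  m = 0100 → c = 101110, weight = 4.
  m = 1100 → c = 011001, weight = 3.
  m = 0010 → c = 110100, weight = 3.
  m = 1010 → c = 000011, weight = 2.
  m = 0110 → c = 011010, weight = 3.
  m = 1110 → c = 101101, weight = 4.
  m = 0001 → c = 011011, weight = 4.
  m = 1001 → c = 101100, weight = 3.
  m = 0101 → c = 110101, weight = 4.
  m = 1101 → c = 000010, weight = 1.
  m = 0011 → c = 101111, weight = 5.
  m = 1011 → c = 011000, weight = 2.
  m = 0111 → c = 000001, weight = 1.
  m = 1111 → c = 110110, weight = 4.
Tally weights:
  weight 0: 1 codewords.
  weight 1: 2 codewords.
  weight 2: 2 codewords.
  weight 3: 4 codewords.
  weight 4: 5 codewords.
  weight 5: 2 codewords.
Minimum distance d = smallest w > 0 with A_w > 0 = 1.
Sanity: Σ A_w = 16 = 2^4 = 16 ✓.


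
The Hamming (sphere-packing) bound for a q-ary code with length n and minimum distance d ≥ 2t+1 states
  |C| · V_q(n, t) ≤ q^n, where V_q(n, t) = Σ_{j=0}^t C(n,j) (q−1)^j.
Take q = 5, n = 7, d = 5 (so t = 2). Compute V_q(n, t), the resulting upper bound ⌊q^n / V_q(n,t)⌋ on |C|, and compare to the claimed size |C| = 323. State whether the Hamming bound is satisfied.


V_q(n, t) = 365, q^n = 78125, Hamming bound = 214, |C| = 323 > bound (violated).

Step 1: Compute V_q(n, t) = Σ_{j=0}^2 C(n, j) (q−1)^j.
  j = 0: C(7,0)·(4)^0 = 1·1 = 1.
  j = 1: C(7,1)·(4)^1 = 7·4 = 28.
  j = 2: C(7,2)·(4)^2 = 21·16 = 336.
  V_q(n, t) = 1 + 28 + 336 = 365.
Step 2: q^n = 5^7 = 78125.
Step 3: Hamming bound ⌊q^n / V_q(n,t)⌋ = ⌊78125/365⌋ = 214.
Step 4: Compare |C| = 323 to 214: violated.
The claimed |C| lies above the Hamming bound, so no 5-ary code of length 7 with d ≥ 5 can have 323 codewords.


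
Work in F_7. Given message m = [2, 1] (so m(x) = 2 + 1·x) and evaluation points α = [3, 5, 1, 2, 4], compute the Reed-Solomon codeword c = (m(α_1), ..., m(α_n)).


c = [5, 0, 3, 4, 6]

Message polynomial: m(x) = 2 + 1·x (mod 7).
For each evaluation point α_i, compute m(α_i) mod 7:
  α_1 = 3: Horner steps 1 → 5, so m(3) = 5.
  α_2 = 5: Horner steps 1 → 0, so m(5) = 0.
  α_3 = 1: Horner steps 1 → 3, so m(1) = 3.
  α_4 = 2: Horner steps 1 → 4, so m(2) = 4.
  α_5 = 4: Horner steps 1 → 6, so m(4) = 6.
Codeword c = [5, 0, 3, 4, 6] ∈ F_7^5.


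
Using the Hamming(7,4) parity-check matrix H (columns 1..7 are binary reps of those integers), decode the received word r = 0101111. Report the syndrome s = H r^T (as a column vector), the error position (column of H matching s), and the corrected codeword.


s = (0, 1, 0)^T, error position = 2, corrected codeword c = 0001111

Compute s = H r^T mod 2 one row at a time:
  s_1 = 1 + 1 + 1 + 1 = 4 ≡ 0 (mod 2).
  s_2 = 1 + 0 + 1 + 1 = 3 ≡ 1 (mod 2).
  s_3 = 0 + 0 + 1 + 1 = 2 ≡ 0 (mod 2).
s = (0, 1, 0)^T — this equals column 2 of H (binary 010), so error is at position 2.
Correct: flip bit 2 of r = 0101111 to get c = 0001111.


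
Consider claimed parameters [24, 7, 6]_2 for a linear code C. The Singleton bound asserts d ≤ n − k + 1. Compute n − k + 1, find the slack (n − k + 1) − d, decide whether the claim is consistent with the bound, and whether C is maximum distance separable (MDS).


Singleton RHS = n − k + 1 = 18, slack = 12, bound satisfied, not MDS.

Singleton bound: d ≤ n − k + 1.
Here n = 24, k = 7, so n − k + 1 = 18.
Given d = 6, check d ≤ 18: YES.
Slack = (n − k + 1) − d = 12.
The code is NOT MDS (slack = 12 > 0).
Description: the claimed parameters are [24, 7, 6]_2; such a code would be non-MDS.


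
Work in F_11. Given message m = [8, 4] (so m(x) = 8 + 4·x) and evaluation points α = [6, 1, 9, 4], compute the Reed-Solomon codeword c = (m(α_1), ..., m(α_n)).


c = [10, 1, 0, 2]

Message polynomial: m(x) = 8 + 4·x (mod 11).
For each evaluation point α_i, compute m(α_i) mod 11:
  α_1 = 6: Horner steps 4 → 10, so m(6) = 10.
  α_2 = 1: Horner steps 4 → 1, so m(1) = 1.
  α_3 = 9: Horner steps 4 → 0, so m(9) = 0.
  α_4 = 4: Horner steps 4 → 2, so m(4) = 2.
Codeword c = [10, 1, 0, 2] ∈ F_11^4.


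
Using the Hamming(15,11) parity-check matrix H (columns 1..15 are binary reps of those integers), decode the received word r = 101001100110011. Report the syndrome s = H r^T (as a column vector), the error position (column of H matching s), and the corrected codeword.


s = (0, 0, 1, 1)^T, error position = 3, corrected codeword c = 100001100110011

Compute s = H r^T mod 2 one row at a time:
  s_1 = 0 + 0 + 1 + 1 + 0 + 0 + 1 + 1 = 4 ≡ 0 (mod 2).
  s_2 = 0 + 0 + 1 + 1 + 0 + 0 + 1 + 1 = 4 ≡ 0 (mod 2).
  s_3 = 0 + 1 + 1 + 1 + 1 + 1 + 1 + 1 = 7 ≡ 1 (mod 2).
  s_4 = 1 + 1 + 0 + 1 + 0 + 1 + 0 + 1 = 5 ≡ 1 (mod 2).
s = (0, 0, 1, 1)^T — this equals column 3 of H (binary 0011), so error is at position 3.
Correct: flip bit 3 of r = 101001100110011 to get c = 100001100110011.


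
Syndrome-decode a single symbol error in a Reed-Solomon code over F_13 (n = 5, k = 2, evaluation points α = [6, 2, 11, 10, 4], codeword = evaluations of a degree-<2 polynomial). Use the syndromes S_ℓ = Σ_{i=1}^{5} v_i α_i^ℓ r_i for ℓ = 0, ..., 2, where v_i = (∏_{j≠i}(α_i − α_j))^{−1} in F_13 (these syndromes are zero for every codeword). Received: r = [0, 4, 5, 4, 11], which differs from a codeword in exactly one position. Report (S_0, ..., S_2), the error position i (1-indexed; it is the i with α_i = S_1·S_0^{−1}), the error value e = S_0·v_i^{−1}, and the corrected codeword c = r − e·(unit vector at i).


S = (2, 4, 8), error at position 2, error magnitude e = 8, c = [0, 9, 5, 4, 11].

Step 1: column multipliers v_i = (∏_{j≠i}(α_i − α_j))^{−1} mod 13.
  i = 1 (α = 6): (6−2)(6−11)(6−10)(6−4) = 4·(−5)·(−4)·2 = 160 ≡ 4, so v_1 = 4^{−1} = 10 (mod 13).
  i = 2 (α = 2): (2−6)(2−11)(2−10)(2−4) = (−4)·(−9)·(−8)·(−2) = 576 ≡ 4, so v_2 = 4^{−1} = 10 (mod 13).
  i = 3 (α = 11): (11−6)(11−2)(11−10)(11−4) = 5·9·1·7 = 315 ≡ 3, so v_3 = 3^{−1} = 9 (mod 13).
  i = 4 (α = 10): (10−6)(10−2)(10−11)(10−4) = 4·8·(−1)·6 = −192 ≡ 3, so v_4 = 3^{−1} = 9 (mod 13).
  i = 5 (α = 4): (4−6)(4−2)(4−11)(4−10) = (−2)·2·(−7)·(−6) = −168 ≡ 1, so v_5 = 1^{−1} = 1 (mod 13).
  v = [10, 10, 9, 9, 1].
Step 2: syndromes of r = [0, 4, 5, 4, 11] (all sums mod 13).
  S_0 = Σ v_i r_i = 10·0 + 10·4 + 9·5 + 9·4 + 1·11 = 132 ≡ 2.
  S_1 = Σ v_i α_i r_i = 10·6·0 + 10·2·4 + 9·11·5 + 9·10·4 + 1·4·11 = 979 ≡ 4.
  α_i^2 mod 13 = [10, 4, 4, 9, 3].
  S_2 = Σ v_i α_i^2 r_i = 10·10·0 + 10·4·4 + 9·4·5 + 9·9·4 + 1·3·11 = 697 ≡ 8.
  S = (2, 4, 8) ≠ 0, so r is not a codeword (an error is present).
Step 3: locate the error. For a single error e at position i, S_ℓ = v_i·e·α_i^ℓ, so α_err = S_1/S_0.
  S_0^{−1} = 2^{−1} = 7 (mod 13), so α_err = 4·7 = 28 ≡ 2 = α_2. Error position i = 2.
  Consistency check: S_2/S_1 = 8·10 = 80 ≡ 2 = α_err ✓ (single-error assumption holds).
Step 4: error magnitude e = S_0/v_2 = S_0·∏_{j≠2}(α_2 − α_j) = 2·4 = 8 ≡ 8 (mod 13).
Step 5: correct position 2: c_2 = r_2 − e = 4 − 8 ≡ 9 (mod 13). Hence c = [0, 9, 5, 4, 11].
  Check: interpolating c through the α_i gives m(x) = 7 + 1·x (degree < 2) with m(α_i) = c_i for every i, so c is indeed a codeword.
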